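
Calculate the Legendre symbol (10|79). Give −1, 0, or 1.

1

Pull out 2: since 79 ≡ 7 (mod 8), (2/79) = +1.
Reciprocity: 5 ≡ 1 and 79 ≡ 3 (mod 4), so (5/79) = +(79/5).
Reduce top mod 5: now compute (4/5).
Pull out 2^2: since 5 ≡ 5 (mod 8), (2/5) = -1, so (2/5)^2 = +1.
Reached (1/5) = 1. Collecting the sign flips along the way, the symbol is +1.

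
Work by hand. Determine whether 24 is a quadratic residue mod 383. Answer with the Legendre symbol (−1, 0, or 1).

1

Euler's criterion: (24/383) ≡ 24^191 (mod 383).
24^2 ≡ 193 (mod 383)
24^4 ≡ 98 (mod 383)
24^8 ≡ 29 (mod 383)
24^16 ≡ 75 (mod 383)
24^32 ≡ 263 (mod 383)
24^64 ≡ 229 (mod 383)
24^128 ≡ 353 (mod 383)
24^191 = 24^(128+32+16+8+4+2+1) ≡ 1 (mod 383).
Result is 1, so (24/383) = 1.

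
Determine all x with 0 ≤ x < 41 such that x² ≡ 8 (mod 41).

41 ≡ 1 (mod 4), so we find a root by search.
Trying successive values, 7² = 49 ≡ 8 (mod 41). The other root is 41 − 7 = 34.

7, 34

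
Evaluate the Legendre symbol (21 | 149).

Reciprocity: 21 ≡ 1 and 149 ≡ 1 (mod 4), so (21/149) = +(149/21).
Reduce top mod 21: now compute (2/21).
Pull out 2: since 21 ≡ 5 (mod 8), (2/21) = -1.
Reached (1/21) = 1. Collecting the sign flips along the way, the symbol is -1.

-1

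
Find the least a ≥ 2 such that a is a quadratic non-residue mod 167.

(2/167) = +1, so 2 is a residue.
(3/167) = +1, so 3 is a residue.
(4/167) = +1, so 4 is a residue.
(5/167) = −1, so 5 is the smallest positive non-residue mod 167.

5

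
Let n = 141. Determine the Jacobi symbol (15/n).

0

Reciprocity: 15 ≡ 3 and 141 ≡ 1 (mod 4), so (15/141) = +(141/15).
Reduce top mod 15: now compute (6/15).
Pull out 2: since 15 ≡ 7 (mod 8), (2/15) = +1.
Reciprocity: 3 ≡ 3 and 15 ≡ 3 (mod 4), so (3/15) = −(15/3).
Reduce top mod 3: now compute (0/3).
Top reduces to 0: gcd > 1, so the symbol is 0.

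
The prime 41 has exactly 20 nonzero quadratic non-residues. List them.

Square k = 1,…,20 (k and 41−k give the same square):
1²=1, 2²=4, 3²=9, 4²=16, 5²=25, 6²=36, 7²≡8, 8²≡23, 9²≡40, 10²≡18, 11²≡39, 12²≡21, 13²≡5, 14²≡32, 15²≡20, 16²≡10, 17²≡2, 18²≡37, 19²≡33, 20²≡31 (mod 41).
The residues are {1, 2, 4, 5, 8, 9, 10, 16, 18, 20, 21, 23, 25, 31, 32, 33, 36, 37, 39, 40}; the non-residues are the remaining 20 nonzero classes.

3,6,7,11,12,13,14,15,17,19,22,24,26,27,28,29,30,34,35,38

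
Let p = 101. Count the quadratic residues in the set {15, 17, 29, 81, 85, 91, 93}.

3

(15/101) = -1 → non-residue.
(17/101) = +1 → QR.
(29/101) = -1 → non-residue.
(81/101) = +1 → QR.
(85/101) = +1 → QR.
(91/101) = -1 → non-residue.
(93/101) = -1 → non-residue.
Total quadratic residues among the 7: 3.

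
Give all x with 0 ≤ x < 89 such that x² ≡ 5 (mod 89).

19, 70

89 ≡ 1 (mod 4), so we find a root by search.
Trying successive values, 19² = 361 ≡ 5 (mod 89). The other root is 89 − 19 = 70.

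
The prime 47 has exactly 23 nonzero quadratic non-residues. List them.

Square k = 1,…,23 (k and 47−k give the same square):
1²=1, 2²=4, 3²=9, 4²=16, 5²=25, 6²=36, 7²≡2, 8²≡17, 9²≡34, 10²≡6, 11²≡27, 12²≡3, 13²≡28, 14²≡8, 15²≡37, 16²≡21, 17²≡7, 18²≡42, 19²≡32, 20²≡24, 21²≡18, 22²≡14, 23²≡12 (mod 47).
The residues are {1, 2, 3, 4, 6, 7, 8, 9, 12, 14, 16, 17, 18, 21, 24, 25, 27, 28, 32, 34, 36, 37, 42}; the non-residues are the remaining 23 nonzero classes.

5, 10, 11, 13, 15, 19, 20, 22, 23, 26, 29, 30, 31, 33, 35, 38, 39, 40, 41, 43, 44, 45, 46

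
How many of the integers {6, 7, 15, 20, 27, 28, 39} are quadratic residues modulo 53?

(6/53) = +1 → QR.
(7/53) = +1 → QR.
(15/53) = +1 → QR.
(20/53) = -1 → non-residue.
(27/53) = -1 → non-residue.
(28/53) = +1 → QR.
(39/53) = -1 → non-residue.
Total quadratic residues among the 7: 4.

4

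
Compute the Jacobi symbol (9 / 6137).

Reciprocity: 9 ≡ 1 and 6137 ≡ 1 (mod 4), so (9/6137) = +(6137/9).
Reduce top mod 9: now compute (8/9).
Pull out 2^3: since 9 ≡ 1 (mod 8), (2/9) = +1, so (2/9)^3 = +1.
Reached (1/9) = 1. Collecting the sign flips along the way, the symbol is +1.

1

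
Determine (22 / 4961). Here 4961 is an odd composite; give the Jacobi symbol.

0

Pull out 2: since 4961 ≡ 1 (mod 8), (2/4961) = +1.
Reciprocity: 11 ≡ 3 and 4961 ≡ 1 (mod 4), so (11/4961) = +(4961/11).
Reduce top mod 11: now compute (0/11).
Top reduces to 0: gcd > 1, so the symbol is 0.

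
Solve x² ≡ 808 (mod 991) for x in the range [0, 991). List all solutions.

295, 696

Since 991 ≡ 3 (mod 4), a square root of 808 is 808^((991+1)/4) = 808^248 mod 991.
Repeated squaring: 808^2≡786, 808^4≡403, 808^8≡876, 808^16≡342, 808^32≡26, 808^64≡676, 808^128≡125 (mod 991).
808^248 = 808^(128+64+32+16+8) ≡ 295 (mod 991).
Check: 295² = 87025 ≡ 808 (mod 991). The two roots are 295 and 696.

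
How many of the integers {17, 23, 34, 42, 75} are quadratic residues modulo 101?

2

(17/101) = +1 → QR.
(23/101) = +1 → QR.
(34/101) = -1 → non-residue.
(42/101) = -1 → non-residue.
(75/101) = -1 → non-residue.
Total quadratic residues among the 5: 2.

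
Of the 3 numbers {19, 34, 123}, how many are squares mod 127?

2

(19/127) = +1 → QR.
(34/127) = +1 → QR.
(123/127) = -1 → non-residue.
Total quadratic residues among the 3: 2.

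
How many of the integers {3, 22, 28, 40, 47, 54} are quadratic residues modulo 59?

3

(3/59) = +1 → QR.
(22/59) = +1 → QR.
(28/59) = +1 → QR.
(40/59) = -1 → non-residue.
(47/59) = -1 → non-residue.
(54/59) = -1 → non-residue.
Total quadratic residues among the 6: 3.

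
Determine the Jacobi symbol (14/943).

Pull out 2: since 943 ≡ 7 (mod 8), (2/943) = +1.
Reciprocity: 7 ≡ 3 and 943 ≡ 3 (mod 4), so (7/943) = −(943/7).
Reduce top mod 7: now compute (5/7).
Reciprocity: 5 ≡ 1 and 7 ≡ 3 (mod 4), so (5/7) = +(7/5).
Reduce top mod 5: now compute (2/5).
Pull out 2: since 5 ≡ 5 (mod 8), (2/5) = -1.
Reached (1/5) = 1. Collecting the sign flips along the way, the symbol is +1.

1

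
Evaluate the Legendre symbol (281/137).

1

Euler's criterion: (281/137) ≡ 7^68 (mod 137).
7^2 ≡ 49 (mod 137)
7^4 ≡ 72 (mod 137)
7^8 ≡ 115 (mod 137)
7^16 ≡ 73 (mod 137)
7^32 ≡ 123 (mod 137)
7^64 ≡ 59 (mod 137)
7^68 = 7^(64+4) ≡ 1 (mod 137).
Result is 1, so (281/137) = 1.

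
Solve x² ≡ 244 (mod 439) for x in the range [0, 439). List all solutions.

Since 439 ≡ 3 (mod 4), a square root of 244 is 244^((439+1)/4) = 244^110 mod 439.
Repeated squaring: 244^2≡271, 244^4≡128, 244^8≡141, 244^16≡126, 244^32≡72, 244^64≡355 (mod 439).
244^110 = 244^(64+32+8+4+2) ≡ 146 (mod 439).
Check: 146² = 21316 ≡ 244 (mod 439). The two roots are 146 and 293.

146, 293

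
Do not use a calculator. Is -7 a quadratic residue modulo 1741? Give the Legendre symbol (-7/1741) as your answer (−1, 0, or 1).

First reduce: -7 ≡ 1734 (mod 1741).
Pull out 2: since 1741 ≡ 5 (mod 8), (2/1741) = -1.
Reciprocity: 867 ≡ 3 and 1741 ≡ 1 (mod 4), so (867/1741) = +(1741/867).
Reduce top mod 867: now compute (7/867).
Reciprocity: 7 ≡ 3 and 867 ≡ 3 (mod 4), so (7/867) = −(867/7).
Reduce top mod 7: now compute (6/7).
Pull out 2: since 7 ≡ 7 (mod 8), (2/7) = +1.
Reciprocity: 3 ≡ 3 and 7 ≡ 3 (mod 4), so (3/7) = −(7/3).
Reduce top mod 3: now compute (1/3).
Reached (1/3) = 1. Collecting the sign flips along the way, the symbol is -1.

-1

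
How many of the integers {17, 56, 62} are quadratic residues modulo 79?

1

(17/79) = -1 → non-residue.
(56/79) = -1 → non-residue.
(62/79) = +1 → QR.
Total quadratic residues among the 3: 1.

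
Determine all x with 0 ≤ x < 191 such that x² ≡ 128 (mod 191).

74, 117

Since 191 ≡ 3 (mod 4), a square root of 128 is 128^((191+1)/4) = 128^48 mod 191.
Repeated squaring: 128^2≡149, 128^4≡45, 128^8≡115, 128^16≡46, 128^32≡15 (mod 191).
128^48 = 128^(32+16) ≡ 117 (mod 191).
Check: 117² = 13689 ≡ 128 (mod 191). The two roots are 74 and 117.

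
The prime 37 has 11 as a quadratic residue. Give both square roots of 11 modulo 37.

37 ≡ 1 (mod 4), so we find a root by search.
Trying successive values, 14² = 196 ≡ 11 (mod 37). The other root is 37 − 14 = 23.

14, 23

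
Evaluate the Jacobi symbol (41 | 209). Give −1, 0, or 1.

1

Reciprocity: 41 ≡ 1 and 209 ≡ 1 (mod 4), so (41/209) = +(209/41).
Reduce top mod 41: now compute (4/41).
Pull out 2^2: since 41 ≡ 1 (mod 8), (2/41) = +1, so (2/41)^2 = +1.
Reached (1/41) = 1. Collecting the sign flips along the way, the symbol is +1.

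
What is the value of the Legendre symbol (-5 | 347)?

1

Euler's criterion: (-5/347) ≡ 342^173 (mod 347).
342^2 ≡ 25 (mod 347)
342^4 ≡ 278 (mod 347)
342^8 ≡ 250 (mod 347)
342^16 ≡ 40 (mod 347)
342^32 ≡ 212 (mod 347)
342^64 ≡ 181 (mod 347)
342^128 ≡ 143 (mod 347)
342^173 = 342^(128+32+8+4+1) ≡ 1 (mod 347).
Result is 1, so (-5/347) = 1.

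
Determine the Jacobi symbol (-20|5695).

0

First reduce: -20 ≡ 5675 (mod 5695).
Reciprocity: 5675 ≡ 3 and 5695 ≡ 3 (mod 4), so (5675/5695) = −(5695/5675).
Reduce top mod 5675: now compute (20/5675).
Pull out 2^2: since 5675 ≡ 3 (mod 8), (2/5675) = -1, so (2/5675)^2 = +1.
Reciprocity: 5 ≡ 1 and 5675 ≡ 3 (mod 4), so (5/5675) = +(5675/5).
Reduce top mod 5: now compute (0/5).
Top reduces to 0: gcd > 1, so the symbol is 0.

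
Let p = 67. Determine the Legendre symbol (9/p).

1

Reciprocity: 9 ≡ 1 and 67 ≡ 3 (mod 4), so (9/67) = +(67/9).
Reduce top mod 9: now compute (4/9).
Pull out 2^2: since 9 ≡ 1 (mod 8), (2/9) = +1, so (2/9)^2 = +1.
Reached (1/9) = 1. Collecting the sign flips along the way, the symbol is +1.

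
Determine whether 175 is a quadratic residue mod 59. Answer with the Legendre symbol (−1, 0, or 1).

First reduce: 175 ≡ 57 (mod 59).
Reciprocity: 57 ≡ 1 and 59 ≡ 3 (mod 4), so (57/59) = +(59/57).
Reduce top mod 57: now compute (2/57).
Pull out 2: since 57 ≡ 1 (mod 8), (2/57) = +1.
Reached (1/57) = 1. Collecting the sign flips along the way, the symbol is +1.

1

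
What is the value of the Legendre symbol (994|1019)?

Pull out 2: since 1019 ≡ 3 (mod 8), (2/1019) = -1.
Reciprocity: 497 ≡ 1 and 1019 ≡ 3 (mod 4), so (497/1019) = +(1019/497).
Reduce top mod 497: now compute (25/497).
Reciprocity: 25 ≡ 1 and 497 ≡ 1 (mod 4), so (25/497) = +(497/25).
Reduce top mod 25: now compute (22/25).
Pull out 2: since 25 ≡ 1 (mod 8), (2/25) = +1.
Reciprocity: 11 ≡ 3 and 25 ≡ 1 (mod 4), so (11/25) = +(25/11).
Reduce top mod 11: now compute (3/11).
Reciprocity: 3 ≡ 3 and 11 ≡ 3 (mod 4), so (3/11) = −(11/3).
Reduce top mod 3: now compute (2/3).
Pull out 2: since 3 ≡ 3 (mod 8), (2/3) = -1.
Reached (1/3) = 1. Collecting the sign flips along the way, the symbol is -1.

-1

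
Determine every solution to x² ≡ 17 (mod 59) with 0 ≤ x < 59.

28, 31

Since 59 ≡ 3 (mod 4), a square root of 17 is 17^((59+1)/4) = 17^15 mod 59.
Repeated squaring: 17^2≡53, 17^4≡36, 17^8≡57 (mod 59).
17^15 = 17^(8+4+2+1) ≡ 28 (mod 59).
Check: 28² = 784 ≡ 17 (mod 59). The two roots are 28 and 31.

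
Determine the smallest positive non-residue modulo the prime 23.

5

(2/23) = +1, so 2 is a residue.
(3/23) = +1, so 3 is a residue.
(4/23) = +1, so 4 is a residue.
(5/23) = −1, so 5 is the smallest positive non-residue mod 23.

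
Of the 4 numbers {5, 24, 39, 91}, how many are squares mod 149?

3

(5/149) = +1 → QR.
(24/149) = +1 → QR.
(39/149) = +1 → QR.
(91/149) = -1 → non-residue.
Total quadratic residues among the 4: 3.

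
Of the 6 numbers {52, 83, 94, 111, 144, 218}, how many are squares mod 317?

4

(52/317) = -1 → non-residue.
(83/317) = +1 → QR.
(94/317) = +1 → QR.
(111/317) = -1 → non-residue.
(144/317) = +1 → QR.
(218/317) = +1 → QR.
Total quadratic residues among the 6: 4.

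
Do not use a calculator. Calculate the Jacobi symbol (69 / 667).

0

Reciprocity: 69 ≡ 1 and 667 ≡ 3 (mod 4), so (69/667) = +(667/69).
Reduce top mod 69: now compute (46/69).
Pull out 2: since 69 ≡ 5 (mod 8), (2/69) = -1.
Reciprocity: 23 ≡ 3 and 69 ≡ 1 (mod 4), so (23/69) = +(69/23).
Reduce top mod 23: now compute (0/23).
Top reduces to 0: gcd > 1, so the symbol is 0.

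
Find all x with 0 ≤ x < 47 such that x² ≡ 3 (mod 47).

Since 47 ≡ 3 (mod 4), a square root of 3 is 3^((47+1)/4) = 3^12 mod 47.
Repeated squaring: 3^2≡9, 3^4≡34, 3^8≡28 (mod 47).
3^12 = 3^(8+4) ≡ 12 (mod 47).
Check: 12² = 144 ≡ 3 (mod 47). The two roots are 12 and 35.

12, 35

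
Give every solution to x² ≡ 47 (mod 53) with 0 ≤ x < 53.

53 ≡ 1 (mod 4), so we find a root by search.
Trying successive values, 10² = 100 ≡ 47 (mod 53). The other root is 53 − 10 = 43.

10, 43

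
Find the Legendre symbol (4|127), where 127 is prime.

1

Euler's criterion: (4/127) ≡ 4^63 (mod 127).
4^2 ≡ 16 (mod 127)
4^4 ≡ 2 (mod 127)
4^8 ≡ 4 (mod 127)
4^16 ≡ 16 (mod 127)
4^32 ≡ 2 (mod 127)
4^63 = 4^(32+16+8+4+2+1) ≡ 1 (mod 127).
Result is 1, so (4/127) = 1.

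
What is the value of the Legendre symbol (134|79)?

Euler's criterion: (134/79) ≡ 55^39 (mod 79).
55^2 ≡ 23 (mod 79)
55^4 ≡ 55 (mod 79)
55^8 ≡ 23 (mod 79)
55^16 ≡ 55 (mod 79)
55^32 ≡ 23 (mod 79)
55^39 = 55^(32+4+2+1) ≡ 1 (mod 79).
Result is 1, so (134/79) = 1.

1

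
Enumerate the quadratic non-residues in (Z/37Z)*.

Square k = 1,…,18 (k and 37−k give the same square):
1²=1, 2²=4, 3²=9, 4²=16, 5²=25, 6²=36, 7²≡12, 8²≡27, 9²≡7, 10²≡26, 11²≡10, 12²≡33, 13²≡21, 14²≡11, 15²≡3, 16²≡34, 17²≡30, 18²≡28 (mod 37).
The residues are {1, 3, 4, 7, 9, 10, 11, 12, 16, 21, 25, 26, 27, 28, 30, 33, 34, 36}; the non-residues are the remaining 18 nonzero classes.

2,5,6,8,13,14,15,17,18,19,20,22,23,24,29,31,32,35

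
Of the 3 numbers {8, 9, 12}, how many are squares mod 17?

2

(8/17) = +1 → QR.
(9/17) = +1 → QR.
(12/17) = -1 → non-residue.
Total quadratic residues among the 3: 2.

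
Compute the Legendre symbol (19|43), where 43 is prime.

Euler's criterion: (19/43) ≡ 19^21 (mod 43).
19^2 ≡ 17 (mod 43)
19^4 ≡ 31 (mod 43)
19^8 ≡ 15 (mod 43)
19^16 ≡ 10 (mod 43)
19^21 = 19^(16+4+1) ≡ 42 (mod 43).
Result is 42 ≡ −1, so (19/43) = −1.

-1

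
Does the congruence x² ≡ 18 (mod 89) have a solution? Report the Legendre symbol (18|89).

1

Pull out 2: since 89 ≡ 1 (mod 8), (2/89) = +1.
Reciprocity: 9 ≡ 1 and 89 ≡ 1 (mod 4), so (9/89) = +(89/9).
Reduce top mod 9: now compute (8/9).
Pull out 2^3: since 9 ≡ 1 (mod 8), (2/9) = +1, so (2/9)^3 = +1.
Reached (1/9) = 1. Collecting the sign flips along the way, the symbol is +1.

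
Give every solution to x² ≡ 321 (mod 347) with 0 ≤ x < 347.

Since 347 ≡ 3 (mod 4), a square root of 321 is 321^((347+1)/4) = 321^87 mod 347.
Repeated squaring: 321^2≡329, 321^4≡324, 321^8≡182, 321^16≡159, 321^32≡297, 321^64≡71 (mod 347).
321^87 = 321^(64+16+4+2+1) ≡ 93 (mod 347).
Check: 93² = 8649 ≡ 321 (mod 347). The two roots are 93 and 254.

93, 254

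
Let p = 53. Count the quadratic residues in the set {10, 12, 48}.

1

(10/53) = +1 → QR.
(12/53) = -1 → non-residue.
(48/53) = -1 → non-residue.
Total quadratic residues among the 3: 1.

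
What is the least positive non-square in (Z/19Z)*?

(2/19) = −1, so 2 is the smallest positive non-residue mod 19.

2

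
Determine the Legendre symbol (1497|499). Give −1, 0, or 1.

0

First reduce: 1497 ≡ 0 (mod 499).
Top reduces to 0: gcd > 1, so the symbol is 0.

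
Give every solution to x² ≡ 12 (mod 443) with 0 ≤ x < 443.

Since 443 ≡ 3 (mod 4), a square root of 12 is 12^((443+1)/4) = 12^111 mod 443.
Repeated squaring: 12^2≡144, 12^4≡358, 12^8≡137, 12^16≡163, 12^32≡432, 12^64≡121 (mod 443).
12^111 = 12^(64+32+8+4+2+1) ≡ 342 (mod 443).
Check: 342² = 116964 ≡ 12 (mod 443). The two roots are 101 and 342.

101, 342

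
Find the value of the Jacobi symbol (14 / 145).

-1

Pull out 2: since 145 ≡ 1 (mod 8), (2/145) = +1.
Reciprocity: 7 ≡ 3 and 145 ≡ 1 (mod 4), so (7/145) = +(145/7).
Reduce top mod 7: now compute (5/7).
Reciprocity: 5 ≡ 1 and 7 ≡ 3 (mod 4), so (5/7) = +(7/5).
Reduce top mod 5: now compute (2/5).
Pull out 2: since 5 ≡ 5 (mod 8), (2/5) = -1.
Reached (1/5) = 1. Collecting the sign flips along the way, the symbol is -1.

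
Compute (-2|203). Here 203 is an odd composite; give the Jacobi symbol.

First reduce: -2 ≡ 201 (mod 203).
Reciprocity: 201 ≡ 1 and 203 ≡ 3 (mod 4), so (201/203) = +(203/201).
Reduce top mod 201: now compute (2/201).
Pull out 2: since 201 ≡ 1 (mod 8), (2/201) = +1.
Reached (1/201) = 1. Collecting the sign flips along the way, the symbol is +1.

1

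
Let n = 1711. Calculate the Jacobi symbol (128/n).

1

Pull out 2^7: since 1711 ≡ 7 (mod 8), (2/1711) = +1, so (2/1711)^7 = +1.
Reached (1/1711) = 1. Collecting the sign flips along the way, the symbol is +1.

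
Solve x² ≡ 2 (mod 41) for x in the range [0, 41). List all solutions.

17, 24

41 ≡ 1 (mod 4), so we find a root by search.
Trying successive values, 17² = 289 ≡ 2 (mod 41). The other root is 41 − 17 = 24.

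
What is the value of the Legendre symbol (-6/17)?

-1

Euler's criterion: (-6/17) ≡ 11^8 (mod 17).
11^2 ≡ 2 (mod 17)
11^4 ≡ 4 (mod 17)
11^8 ≡ 16 (mod 17)
11^8 = 11^(8) ≡ 16 (mod 17).
Result is 16 ≡ −1, so (-6/17) = −1.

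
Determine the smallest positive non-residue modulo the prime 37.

(2/37) = −1, so 2 is the smallest positive non-residue mod 37.

2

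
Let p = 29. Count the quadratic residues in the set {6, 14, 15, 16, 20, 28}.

(6/29) = +1 → QR.
(14/29) = -1 → non-residue.
(15/29) = -1 → non-residue.
(16/29) = +1 → QR.
(20/29) = +1 → QR.
(28/29) = +1 → QR.
Total quadratic residues among the 6: 4.

4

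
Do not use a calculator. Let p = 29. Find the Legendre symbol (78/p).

First reduce: 78 ≡ 20 (mod 29).
Pull out 2^2: since 29 ≡ 5 (mod 8), (2/29) = -1, so (2/29)^2 = +1.
Reciprocity: 5 ≡ 1 and 29 ≡ 1 (mod 4), so (5/29) = +(29/5).
Reduce top mod 5: now compute (4/5).
Pull out 2^2: since 5 ≡ 5 (mod 8), (2/5) = -1, so (2/5)^2 = +1.
Reached (1/5) = 1. Collecting the sign flips along the way, the symbol is +1.

1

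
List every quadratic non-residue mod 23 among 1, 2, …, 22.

Square k = 1,…,11 (k and 23−k give the same square):
1²=1, 2²=4, 3²=9, 4²=16, 5²≡2, 6²≡13, 7²≡3, 8²≡18, 9²≡12, 10²≡8, 11²≡6 (mod 23).
The residues are {1, 2, 3, 4, 6, 8, 9, 12, 13, 16, 18}; the non-residues are the remaining 11 nonzero classes.

5, 7, 10, 11, 14, 15, 17, 19, 20, 21, 22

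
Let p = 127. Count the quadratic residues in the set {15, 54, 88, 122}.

(15/127) = +1 → QR.
(54/127) = -1 → non-residue.
(88/127) = +1 → QR.
(122/127) = +1 → QR.
Total quadratic residues among the 4: 3.

3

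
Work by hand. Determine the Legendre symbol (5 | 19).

Euler's criterion: (5/19) ≡ 5^9 (mod 19).
5^2 ≡ 6 (mod 19)
5^4 ≡ 17 (mod 19)
5^8 ≡ 4 (mod 19)
5^9 = 5^(8+1) ≡ 1 (mod 19).
Result is 1, so (5/19) = 1.

1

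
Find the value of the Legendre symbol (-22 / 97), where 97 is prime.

First reduce: -22 ≡ 75 (mod 97).
Reciprocity: 75 ≡ 3 and 97 ≡ 1 (mod 4), so (75/97) = +(97/75).
Reduce top mod 75: now compute (22/75).
Pull out 2: since 75 ≡ 3 (mod 8), (2/75) = -1.
Reciprocity: 11 ≡ 3 and 75 ≡ 3 (mod 4), so (11/75) = −(75/11).
Reduce top mod 11: now compute (9/11).
Reciprocity: 9 ≡ 1 and 11 ≡ 3 (mod 4), so (9/11) = +(11/9).
Reduce top mod 9: now compute (2/9).
Pull out 2: since 9 ≡ 1 (mod 8), (2/9) = +1.
Reached (1/9) = 1. Collecting the sign flips along the way, the symbol is +1.

1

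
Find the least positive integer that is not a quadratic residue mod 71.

7

(2/71) = +1, so 2 is a residue.
(3/71) = +1, so 3 is a residue.
(4/71) = +1, so 4 is a residue.
(5/71) = +1, so 5 is a residue.
(6/71) = +1, so 6 is a residue.
(7/71) = −1, so 7 is the smallest positive non-residue mod 71.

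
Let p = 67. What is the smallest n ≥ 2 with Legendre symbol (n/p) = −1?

(2/67) = −1, so 2 is the smallest positive non-residue mod 67.

2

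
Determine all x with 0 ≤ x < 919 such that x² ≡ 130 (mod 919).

114, 805

Since 919 ≡ 3 (mod 4), a square root of 130 is 130^((919+1)/4) = 130^230 mod 919.
Repeated squaring: 130^2≡358, 130^4≡423, 130^8≡643, 130^16≡818, 130^32≡92, 130^64≡193, 130^128≡489 (mod 919).
130^230 = 130^(128+64+32+4+2) ≡ 114 (mod 919).
Check: 114² = 12996 ≡ 130 (mod 919). The two roots are 114 and 805.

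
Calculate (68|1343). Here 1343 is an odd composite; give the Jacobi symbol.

0

Pull out 2^2: since 1343 ≡ 7 (mod 8), (2/1343) = +1, so (2/1343)^2 = +1.
Reciprocity: 17 ≡ 1 and 1343 ≡ 3 (mod 4), so (17/1343) = +(1343/17).
Reduce top mod 17: now compute (0/17).
Top reduces to 0: gcd > 1, so the symbol is 0.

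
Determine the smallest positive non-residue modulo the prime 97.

(2/97) = +1, so 2 is a residue.
(3/97) = +1, so 3 is a residue.
(4/97) = +1, so 4 is a residue.
(5/97) = −1, so 5 is the smallest positive non-residue mod 97.

5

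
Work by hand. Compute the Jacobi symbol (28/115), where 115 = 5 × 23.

Pull out 2^2: since 115 ≡ 3 (mod 8), (2/115) = -1, so (2/115)^2 = +1.
Reciprocity: 7 ≡ 3 and 115 ≡ 3 (mod 4), so (7/115) = −(115/7).
Reduce top mod 7: now compute (3/7).
Reciprocity: 3 ≡ 3 and 7 ≡ 3 (mod 4), so (3/7) = −(7/3).
Reduce top mod 3: now compute (1/3).
Reached (1/3) = 1. Collecting the sign flips along the way, the symbol is +1.

1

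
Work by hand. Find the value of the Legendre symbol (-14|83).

Euler's criterion: (-14/83) ≡ 69^41 (mod 83).
69^2 ≡ 30 (mod 83)
69^4 ≡ 70 (mod 83)
69^8 ≡ 3 (mod 83)
69^16 ≡ 9 (mod 83)
69^32 ≡ 81 (mod 83)
69^41 = 69^(32+8+1) ≡ 1 (mod 83).
Result is 1, so (-14/83) = 1.

1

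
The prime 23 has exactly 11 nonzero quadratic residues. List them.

Square k = 1,…,11 (k and 23−k give the same square):
1²=1, 2²=4, 3²=9, 4²=16, 5²≡2, 6²≡13, 7²≡3, 8²≡18, 9²≡12, 10²≡8, 11²≡6 (mod 23).
So the quadratic residues mod 23 are {1, 2, 3, 4, 6, 8, 9, 12, 13, 16, 18}.

1,2,3,4,6,8,9,12,13,16,18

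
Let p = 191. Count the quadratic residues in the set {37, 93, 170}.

1

(37/191) = -1 → non-residue.
(93/191) = -1 → non-residue.
(170/191) = +1 → QR.
Total quadratic residues among the 3: 1.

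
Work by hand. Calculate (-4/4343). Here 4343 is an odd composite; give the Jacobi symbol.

-1

First reduce: -4 ≡ 4339 (mod 4343).
Reciprocity: 4339 ≡ 3 and 4343 ≡ 3 (mod 4), so (4339/4343) = −(4343/4339).
Reduce top mod 4339: now compute (4/4339).
Pull out 2^2: since 4339 ≡ 3 (mod 8), (2/4339) = -1, so (2/4339)^2 = +1.
Reached (1/4339) = 1. Collecting the sign flips along the way, the symbol is -1.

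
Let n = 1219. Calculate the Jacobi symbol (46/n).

0

Pull out 2: since 1219 ≡ 3 (mod 8), (2/1219) = -1.
Reciprocity: 23 ≡ 3 and 1219 ≡ 3 (mod 4), so (23/1219) = −(1219/23).
Reduce top mod 23: now compute (0/23).
Top reduces to 0: gcd > 1, so the symbol is 0.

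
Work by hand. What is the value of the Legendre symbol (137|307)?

-1

Reciprocity: 137 ≡ 1 and 307 ≡ 3 (mod 4), so (137/307) = +(307/137).
Reduce top mod 137: now compute (33/137).
Reciprocity: 33 ≡ 1 and 137 ≡ 1 (mod 4), so (33/137) = +(137/33).
Reduce top mod 33: now compute (5/33).
Reciprocity: 5 ≡ 1 and 33 ≡ 1 (mod 4), so (5/33) = +(33/5).
Reduce top mod 5: now compute (3/5).
Reciprocity: 3 ≡ 3 and 5 ≡ 1 (mod 4), so (3/5) = +(5/3).
Reduce top mod 3: now compute (2/3).
Pull out 2: since 3 ≡ 3 (mod 8), (2/3) = -1.
Reached (1/3) = 1. Collecting the sign flips along the way, the symbol is -1.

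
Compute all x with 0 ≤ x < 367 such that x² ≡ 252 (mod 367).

Since 367 ≡ 3 (mod 4), a square root of 252 is 252^((367+1)/4) = 252^92 mod 367.
Repeated squaring: 252^2≡13, 252^4≡169, 252^8≡302, 252^16≡188, 252^32≡112, 252^64≡66 (mod 367).
252^92 = 252^(64+16+8+4) ≡ 85 (mod 367).
Check: 85² = 7225 ≡ 252 (mod 367). The two roots are 85 and 282.

85, 282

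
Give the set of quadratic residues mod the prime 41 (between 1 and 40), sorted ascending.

1,2,4,5,8,9,10,16,18,20,21,23,25,31,32,33,36,37,39,40

Square k = 1,…,20 (k and 41−k give the same square):
1²=1, 2²=4, 3²=9, 4²=16, 5²=25, 6²=36, 7²≡8, 8²≡23, 9²≡40, 10²≡18, 11²≡39, 12²≡21, 13²≡5, 14²≡32, 15²≡20, 16²≡10, 17²≡2, 18²≡37, 19²≡33, 20²≡31 (mod 41).
So the quadratic residues mod 41 are {1, 2, 4, 5, 8, 9, 10, 16, 18, 20, 21, 23, 25, 31, 32, 33, 36, 37, 39, 40}.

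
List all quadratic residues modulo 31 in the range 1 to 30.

Square k = 1,…,15 (k and 31−k give the same square):
1²=1, 2²=4, 3²=9, 4²=16, 5²=25, 6²≡5, 7²≡18, 8²≡2, 9²≡19, 10²≡7, 11²≡28, 12²≡20, 13²≡14, 14²≡10, 15²≡8 (mod 31).
So the quadratic residues mod 31 are {1, 2, 4, 5, 7, 8, 9, 10, 14, 16, 18, 19, 20, 25, 28}.

1, 2, 4, 5, 7, 8, 9, 10, 14, 16, 18, 19, 20, 25, 28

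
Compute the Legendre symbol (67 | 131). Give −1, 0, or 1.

-1

Reciprocity: 67 ≡ 3 and 131 ≡ 3 (mod 4), so (67/131) = −(131/67).
Reduce top mod 67: now compute (64/67).
Pull out 2^6: since 67 ≡ 3 (mod 8), (2/67) = -1, so (2/67)^6 = +1.
Reached (1/67) = 1. Collecting the sign flips along the way, the symbol is -1.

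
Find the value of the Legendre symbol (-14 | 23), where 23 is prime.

First reduce: -14 ≡ 9 (mod 23).
Reciprocity: 9 ≡ 1 and 23 ≡ 3 (mod 4), so (9/23) = +(23/9).
Reduce top mod 9: now compute (5/9).
Reciprocity: 5 ≡ 1 and 9 ≡ 1 (mod 4), so (5/9) = +(9/5).
Reduce top mod 5: now compute (4/5).
Pull out 2^2: since 5 ≡ 5 (mod 8), (2/5) = -1, so (2/5)^2 = +1.
Reached (1/5) = 1. Collecting the sign flips along the way, the symbol is +1.

1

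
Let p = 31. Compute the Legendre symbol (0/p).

Top reduces to 0: gcd > 1, so the symbol is 0.

0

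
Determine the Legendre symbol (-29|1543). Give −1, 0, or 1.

First reduce: -29 ≡ 1514 (mod 1543).
Pull out 2: since 1543 ≡ 7 (mod 8), (2/1543) = +1.
Reciprocity: 757 ≡ 1 and 1543 ≡ 3 (mod 4), so (757/1543) = +(1543/757).
Reduce top mod 757: now compute (29/757).
Reciprocity: 29 ≡ 1 and 757 ≡ 1 (mod 4), so (29/757) = +(757/29).
Reduce top mod 29: now compute (3/29).
Reciprocity: 3 ≡ 3 and 29 ≡ 1 (mod 4), so (3/29) = +(29/3).
Reduce top mod 3: now compute (2/3).
Pull out 2: since 3 ≡ 3 (mod 8), (2/3) = -1.
Reached (1/3) = 1. Collecting the sign flips along the way, the symbol is -1.

-1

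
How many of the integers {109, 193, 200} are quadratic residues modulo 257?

2

(109/257) = -1 → non-residue.
(193/257) = +1 → QR.
(200/257) = +1 → QR.
Total quadratic residues among the 3: 2.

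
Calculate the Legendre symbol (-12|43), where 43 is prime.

First reduce: -12 ≡ 31 (mod 43).
Reciprocity: 31 ≡ 3 and 43 ≡ 3 (mod 4), so (31/43) = −(43/31).
Reduce top mod 31: now compute (12/31).
Pull out 2^2: since 31 ≡ 7 (mod 8), (2/31) = +1, so (2/31)^2 = +1.
Reciprocity: 3 ≡ 3 and 31 ≡ 3 (mod 4), so (3/31) = −(31/3).
Reduce top mod 3: now compute (1/3).
Reached (1/3) = 1. Collecting the sign flips along the way, the symbol is +1.

1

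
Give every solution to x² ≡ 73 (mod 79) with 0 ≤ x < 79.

28, 51

Since 79 ≡ 3 (mod 4), a square root of 73 is 73^((79+1)/4) = 73^20 mod 79.
Repeated squaring: 73^2≡36, 73^4≡32, 73^8≡76, 73^16≡9 (mod 79).
73^20 = 73^(16+4) ≡ 51 (mod 79).
Check: 51² = 2601 ≡ 73 (mod 79). The two roots are 28 and 51.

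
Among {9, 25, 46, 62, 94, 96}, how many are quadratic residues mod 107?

3

(9/107) = +1 → QR.
(25/107) = +1 → QR.
(46/107) = -1 → non-residue.
(62/107) = +1 → QR.
(94/107) = -1 → non-residue.
(96/107) = -1 → non-residue.
Total quadratic residues among the 6: 3.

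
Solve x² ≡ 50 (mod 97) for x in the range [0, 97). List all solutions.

97 ≡ 1 (mod 4), so we find a root by search.
Trying successive values, 27² = 729 ≡ 50 (mod 97). The other root is 97 − 27 = 70.

27, 70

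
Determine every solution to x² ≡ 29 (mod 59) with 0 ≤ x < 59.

Since 59 ≡ 3 (mod 4), a square root of 29 is 29^((59+1)/4) = 29^15 mod 59.
Repeated squaring: 29^2≡15, 29^4≡48, 29^8≡3 (mod 59).
29^15 = 29^(8+4+2+1) ≡ 41 (mod 59).
Check: 41² = 1681 ≡ 29 (mod 59). The two roots are 18 and 41.

18, 41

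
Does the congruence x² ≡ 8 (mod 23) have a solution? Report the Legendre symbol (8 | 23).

1

Pull out 2^3: since 23 ≡ 7 (mod 8), (2/23) = +1, so (2/23)^3 = +1.
Reached (1/23) = 1. Collecting the sign flips along the way, the symbol is +1.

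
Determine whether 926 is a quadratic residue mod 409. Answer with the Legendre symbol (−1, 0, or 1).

1

First reduce: 926 ≡ 108 (mod 409).
Pull out 2^2: since 409 ≡ 1 (mod 8), (2/409) = +1, so (2/409)^2 = +1.
Reciprocity: 27 ≡ 3 and 409 ≡ 1 (mod 4), so (27/409) = +(409/27).
Reduce top mod 27: now compute (4/27).
Pull out 2^2: since 27 ≡ 3 (mod 8), (2/27) = -1, so (2/27)^2 = +1.
Reached (1/27) = 1. Collecting the sign flips along the way, the symbol is +1.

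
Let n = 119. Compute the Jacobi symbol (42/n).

0

Pull out 2: since 119 ≡ 7 (mod 8), (2/119) = +1.
Reciprocity: 21 ≡ 1 and 119 ≡ 3 (mod 4), so (21/119) = +(119/21).
Reduce top mod 21: now compute (14/21).
Pull out 2: since 21 ≡ 5 (mod 8), (2/21) = -1.
Reciprocity: 7 ≡ 3 and 21 ≡ 1 (mod 4), so (7/21) = +(21/7).
Reduce top mod 7: now compute (0/7).
Top reduces to 0: gcd > 1, so the symbol is 0.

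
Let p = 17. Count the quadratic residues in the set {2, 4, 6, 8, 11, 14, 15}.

4

(2/17) = +1 → QR.
(4/17) = +1 → QR.
(6/17) = -1 → non-residue.
(8/17) = +1 → QR.
(11/17) = -1 → non-residue.
(14/17) = -1 → non-residue.
(15/17) = +1 → QR.
Total quadratic residues among the 7: 4.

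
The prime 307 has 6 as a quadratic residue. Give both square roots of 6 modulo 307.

96, 211

Since 307 ≡ 3 (mod 4), a square root of 6 is 6^((307+1)/4) = 6^77 mod 307.
Repeated squaring: 6^2≡36, 6^4≡68, 6^8≡19, 6^16≡54, 6^32≡153, 6^64≡77 (mod 307).
6^77 = 6^(64+8+4+1) ≡ 96 (mod 307).
Check: 96² = 9216 ≡ 6 (mod 307). The two roots are 96 and 211.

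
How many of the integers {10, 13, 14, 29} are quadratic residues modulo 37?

(10/37) = +1 → QR.
(13/37) = -1 → non-residue.
(14/37) = -1 → non-residue.
(29/37) = -1 → non-residue.
Total quadratic residues among the 4: 1.

1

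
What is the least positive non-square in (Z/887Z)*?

(2/887) = +1, so 2 is a residue.
(3/887) = +1, so 3 is a residue.
(4/887) = +1, so 4 is a residue.
(5/887) = −1, so 5 is the smallest positive non-residue mod 887.

5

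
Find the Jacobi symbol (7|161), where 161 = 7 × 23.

0

Reciprocity: 7 ≡ 3 and 161 ≡ 1 (mod 4), so (7/161) = +(161/7).
Reduce top mod 7: now compute (0/7).
Top reduces to 0: gcd > 1, so the symbol is 0.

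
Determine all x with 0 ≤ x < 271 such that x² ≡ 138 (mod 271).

Since 271 ≡ 3 (mod 4), a square root of 138 is 138^((271+1)/4) = 138^68 mod 271.
Repeated squaring: 138^2≡74, 138^4≡56, 138^8≡155, 138^16≡177, 138^32≡164, 138^64≡67 (mod 271).
138^68 = 138^(64+4) ≡ 229 (mod 271).
Check: 229² = 52441 ≡ 138 (mod 271). The two roots are 42 and 229.

42, 229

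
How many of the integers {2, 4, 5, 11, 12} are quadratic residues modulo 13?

(2/13) = -1 → non-residue.
(4/13) = +1 → QR.
(5/13) = -1 → non-residue.
(11/13) = -1 → non-residue.
(12/13) = +1 → QR.
Total quadratic residues among the 5: 2.

2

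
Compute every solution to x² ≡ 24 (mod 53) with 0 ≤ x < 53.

17, 36

53 ≡ 1 (mod 4), so we find a root by search.
Trying successive values, 17² = 289 ≡ 24 (mod 53). The other root is 53 − 17 = 36.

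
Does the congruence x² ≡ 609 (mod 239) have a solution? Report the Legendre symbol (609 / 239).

First reduce: 609 ≡ 131 (mod 239).
Reciprocity: 131 ≡ 3 and 239 ≡ 3 (mod 4), so (131/239) = −(239/131).
Reduce top mod 131: now compute (108/131).
Pull out 2^2: since 131 ≡ 3 (mod 8), (2/131) = -1, so (2/131)^2 = +1.
Reciprocity: 27 ≡ 3 and 131 ≡ 3 (mod 4), so (27/131) = −(131/27).
Reduce top mod 27: now compute (23/27).
Reciprocity: 23 ≡ 3 and 27 ≡ 3 (mod 4), so (23/27) = −(27/23).
Reduce top mod 23: now compute (4/23).
Pull out 2^2: since 23 ≡ 7 (mod 8), (2/23) = +1, so (2/23)^2 = +1.
Reached (1/23) = 1. Collecting the sign flips along the way, the symbol is -1.

-1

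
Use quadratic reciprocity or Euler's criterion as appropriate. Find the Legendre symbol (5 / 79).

Reciprocity: 5 ≡ 1 and 79 ≡ 3 (mod 4), so (5/79) = +(79/5).
Reduce top mod 5: now compute (4/5).
Pull out 2^2: since 5 ≡ 5 (mod 8), (2/5) = -1, so (2/5)^2 = +1.
Reached (1/5) = 1. Collecting the sign flips along the way, the symbol is +1.

1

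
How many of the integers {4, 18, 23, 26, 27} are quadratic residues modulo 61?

(4/61) = +1 → QR.
(18/61) = -1 → non-residue.
(23/61) = -1 → non-residue.
(26/61) = -1 → non-residue.
(27/61) = +1 → QR.
Total quadratic residues among the 5: 2.

2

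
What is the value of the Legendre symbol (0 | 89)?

Top reduces to 0: gcd > 1, so the symbol is 0.

0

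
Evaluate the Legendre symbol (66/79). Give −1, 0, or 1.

Euler's criterion: (66/79) ≡ 66^39 (mod 79).
66^2 ≡ 11 (mod 79)
66^4 ≡ 42 (mod 79)
66^8 ≡ 26 (mod 79)
66^16 ≡ 44 (mod 79)
66^32 ≡ 40 (mod 79)
66^39 = 66^(32+4+2+1) ≡ 78 (mod 79).
Result is 78 ≡ −1, so (66/79) = −1.

-1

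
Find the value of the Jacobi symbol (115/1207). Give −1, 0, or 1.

-1

Reciprocity: 115 ≡ 3 and 1207 ≡ 3 (mod 4), so (115/1207) = −(1207/115).
Reduce top mod 115: now compute (57/115).
Reciprocity: 57 ≡ 1 and 115 ≡ 3 (mod 4), so (57/115) = +(115/57).
Reduce top mod 57: now compute (1/57).
Reached (1/57) = 1. Collecting the sign flips along the way, the symbol is -1.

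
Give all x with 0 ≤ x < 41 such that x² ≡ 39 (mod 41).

11, 30

41 ≡ 1 (mod 4), so we find a root by search.
Trying successive values, 11² = 121 ≡ 39 (mod 41). The other root is 41 − 11 = 30.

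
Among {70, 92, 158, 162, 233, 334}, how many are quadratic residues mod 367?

(70/367) = -1 → non-residue.
(92/367) = +1 → QR.
(158/367) = -1 → non-residue.
(162/367) = +1 → QR.
(233/367) = -1 → non-residue.
(334/367) = -1 → non-residue.
Total quadratic residues among the 6: 2.

2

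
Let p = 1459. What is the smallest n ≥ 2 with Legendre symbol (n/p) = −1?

2

(2/1459) = −1, so 2 is the smallest positive non-residue mod 1459.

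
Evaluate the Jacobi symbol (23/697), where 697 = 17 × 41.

Reciprocity: 23 ≡ 3 and 697 ≡ 1 (mod 4), so (23/697) = +(697/23).
Reduce top mod 23: now compute (7/23).
Reciprocity: 7 ≡ 3 and 23 ≡ 3 (mod 4), so (7/23) = −(23/7).
Reduce top mod 7: now compute (2/7).
Pull out 2: since 7 ≡ 7 (mod 8), (2/7) = +1.
Reached (1/7) = 1. Collecting the sign flips along the way, the symbol is -1.

-1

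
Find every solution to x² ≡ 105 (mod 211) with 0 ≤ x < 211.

Since 211 ≡ 3 (mod 4), a square root of 105 is 105^((211+1)/4) = 105^53 mod 211.
Repeated squaring: 105^2≡53, 105^4≡66, 105^8≡136, 105^16≡139, 105^32≡120 (mod 211).
105^53 = 105^(32+16+4+1) ≡ 59 (mod 211).
Check: 59² = 3481 ≡ 105 (mod 211). The two roots are 59 and 152.

59, 152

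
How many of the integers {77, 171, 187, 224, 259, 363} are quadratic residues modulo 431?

3

(77/431) = -1 → non-residue.
(171/431) = +1 → QR.
(187/431) = -1 → non-residue.
(224/431) = -1 → non-residue.
(259/431) = +1 → QR.
(363/431) = +1 → QR.
Total quadratic residues among the 6: 3.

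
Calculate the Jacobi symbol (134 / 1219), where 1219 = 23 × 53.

-1

Pull out 2: since 1219 ≡ 3 (mod 8), (2/1219) = -1.
Reciprocity: 67 ≡ 3 and 1219 ≡ 3 (mod 4), so (67/1219) = −(1219/67).
Reduce top mod 67: now compute (13/67).
Reciprocity: 13 ≡ 1 and 67 ≡ 3 (mod 4), so (13/67) = +(67/13).
Reduce top mod 13: now compute (2/13).
Pull out 2: since 13 ≡ 5 (mod 8), (2/13) = -1.
Reached (1/13) = 1. Collecting the sign flips along the way, the symbol is -1.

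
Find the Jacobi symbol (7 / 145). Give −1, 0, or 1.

-1

Reciprocity: 7 ≡ 3 and 145 ≡ 1 (mod 4), so (7/145) = +(145/7).
Reduce top mod 7: now compute (5/7).
Reciprocity: 5 ≡ 1 and 7 ≡ 3 (mod 4), so (5/7) = +(7/5).
Reduce top mod 5: now compute (2/5).
Pull out 2: since 5 ≡ 5 (mod 8), (2/5) = -1.
Reached (1/5) = 1. Collecting the sign flips along the way, the symbol is -1.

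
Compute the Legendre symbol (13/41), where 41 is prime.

-1

Reciprocity: 13 ≡ 1 and 41 ≡ 1 (mod 4), so (13/41) = +(41/13).
Reduce top mod 13: now compute (2/13).
Pull out 2: since 13 ≡ 5 (mod 8), (2/13) = -1.
Reached (1/13) = 1. Collecting the sign flips along the way, the symbol is -1.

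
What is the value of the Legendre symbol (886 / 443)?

0

First reduce: 886 ≡ 0 (mod 443).
Top reduces to 0: gcd > 1, so the symbol is 0.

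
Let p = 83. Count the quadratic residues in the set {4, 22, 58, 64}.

(4/83) = +1 → QR.
(22/83) = -1 → non-residue.
(58/83) = -1 → non-residue.
(64/83) = +1 → QR.
Total quadratic residues among the 4: 2.

2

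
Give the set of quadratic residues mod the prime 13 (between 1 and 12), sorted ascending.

1 3 4 9 10 12

Square k = 1,…,6 (k and 13−k give the same square):
1²=1, 2²=4, 3²=9, 4²≡3, 5²≡12, 6²≡10 (mod 13).
So the quadratic residues mod 13 are {1, 3, 4, 9, 10, 12}.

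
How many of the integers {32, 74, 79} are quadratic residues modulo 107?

1

(32/107) = -1 → non-residue.
(74/107) = -1 → non-residue.
(79/107) = +1 → QR.
Total quadratic residues among the 3: 1.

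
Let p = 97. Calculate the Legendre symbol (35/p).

1

Reciprocity: 35 ≡ 3 and 97 ≡ 1 (mod 4), so (35/97) = +(97/35).
Reduce top mod 35: now compute (27/35).
Reciprocity: 27 ≡ 3 and 35 ≡ 3 (mod 4), so (27/35) = −(35/27).
Reduce top mod 27: now compute (8/27).
Pull out 2^3: since 27 ≡ 3 (mod 8), (2/27) = -1, so (2/27)^3 = -1.
Reached (1/27) = 1. Collecting the sign flips along the way, the symbol is +1.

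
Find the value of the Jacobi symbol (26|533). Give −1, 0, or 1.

0

Pull out 2: since 533 ≡ 5 (mod 8), (2/533) = -1.
Reciprocity: 13 ≡ 1 and 533 ≡ 1 (mod 4), so (13/533) = +(533/13).
Reduce top mod 13: now compute (0/13).
Top reduces to 0: gcd > 1, so the symbol is 0.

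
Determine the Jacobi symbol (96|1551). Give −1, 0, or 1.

Pull out 2^5: since 1551 ≡ 7 (mod 8), (2/1551) = +1, so (2/1551)^5 = +1.
Reciprocity: 3 ≡ 3 and 1551 ≡ 3 (mod 4), so (3/1551) = −(1551/3).
Reduce top mod 3: now compute (0/3).
Top reduces to 0: gcd > 1, so the symbol is 0.

0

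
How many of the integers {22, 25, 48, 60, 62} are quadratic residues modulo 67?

4

(22/67) = +1 → QR.
(25/67) = +1 → QR.
(48/67) = -1 → non-residue.
(60/67) = +1 → QR.
(62/67) = +1 → QR.
Total quadratic residues among the 5: 4.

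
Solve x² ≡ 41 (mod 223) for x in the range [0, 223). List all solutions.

Since 223 ≡ 3 (mod 4), a square root of 41 is 41^((223+1)/4) = 41^56 mod 223.
Repeated squaring: 41^2≡120, 41^4≡128, 41^8≡105, 41^16≡98, 41^32≡15 (mod 223).
41^56 = 41^(32+16+8) ≡ 34 (mod 223).
Check: 34² = 1156 ≡ 41 (mod 223). The two roots are 34 and 189.

34, 189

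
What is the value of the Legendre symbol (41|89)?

Euler's criterion: (41/89) ≡ 41^44 (mod 89).
41^2 ≡ 79 (mod 89)
41^4 ≡ 11 (mod 89)
41^8 ≡ 32 (mod 89)
41^16 ≡ 45 (mod 89)
41^32 ≡ 67 (mod 89)
41^44 = 41^(32+8+4) ≡ 88 (mod 89).
Result is 88 ≡ −1, so (41/89) = −1.

-1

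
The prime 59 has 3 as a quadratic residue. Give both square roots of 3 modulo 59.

11, 48

Since 59 ≡ 3 (mod 4), a square root of 3 is 3^((59+1)/4) = 3^15 mod 59.
Repeated squaring: 3^2≡9, 3^4≡22, 3^8≡12 (mod 59).
3^15 = 3^(8+4+2+1) ≡ 48 (mod 59).
Check: 48² = 2304 ≡ 3 (mod 59). The two roots are 11 and 48.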